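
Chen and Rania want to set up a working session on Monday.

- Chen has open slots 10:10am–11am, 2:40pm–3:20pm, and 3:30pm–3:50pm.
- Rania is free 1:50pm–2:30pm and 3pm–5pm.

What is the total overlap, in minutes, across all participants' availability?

Chen ∩ Rania: 15:00–15:20, 15:30–15:50.
Total common minutes: 20 + 20 = 40.

40 minutes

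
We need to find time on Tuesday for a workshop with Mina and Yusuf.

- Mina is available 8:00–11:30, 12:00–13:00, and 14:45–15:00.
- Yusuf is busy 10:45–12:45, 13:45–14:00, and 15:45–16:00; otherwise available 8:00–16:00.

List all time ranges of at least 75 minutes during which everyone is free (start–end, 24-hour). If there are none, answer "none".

Yusuf free within 08:00–16:00: 08:00–10:45, 12:45–13:45, 14:00–15:45.
Mina ∩ Yusuf: 08:00–10:45, 12:45–13:00, 14:45–15:00.
Windows ≥ 75 min: 08:00–10:45.

08:00–10:45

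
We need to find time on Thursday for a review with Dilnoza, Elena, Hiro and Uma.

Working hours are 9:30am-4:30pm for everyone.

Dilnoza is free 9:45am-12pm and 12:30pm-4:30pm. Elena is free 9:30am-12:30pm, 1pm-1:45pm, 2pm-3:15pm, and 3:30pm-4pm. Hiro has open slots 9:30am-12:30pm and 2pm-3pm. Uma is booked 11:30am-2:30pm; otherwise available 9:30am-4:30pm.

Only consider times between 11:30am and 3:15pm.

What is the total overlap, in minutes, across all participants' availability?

Uma free within 09:30–16:30: 09:30–11:30, 14:30–16:30.
Dilnoza ∩ Elena: 09:45–12:00, 13:00–13:45, 14:00–15:15, 15:30–16:00.
Dilnoza ∩ Elena ∩ Hiro: 09:45–12:00, 14:00–15:00.
Dilnoza ∩ Elena ∩ Hiro ∩ Uma: 09:45–11:30, 14:30–15:00.
Restricted to 11:30–15:15: 14:30–15:00.
Total common minutes: 30.

30 minutes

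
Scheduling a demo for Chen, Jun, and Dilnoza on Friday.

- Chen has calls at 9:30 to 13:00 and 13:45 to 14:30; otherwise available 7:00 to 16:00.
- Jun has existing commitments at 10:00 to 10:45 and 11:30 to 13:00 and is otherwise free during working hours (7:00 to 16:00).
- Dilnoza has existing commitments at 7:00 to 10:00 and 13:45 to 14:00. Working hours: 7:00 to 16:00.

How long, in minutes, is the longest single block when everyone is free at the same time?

Chen free within 07:00–16:00: 07:00–09:30, 13:00–13:45, 14:30–16:00.
Jun free within 07:00–16:00: 07:00–10:00, 10:45–11:30, 13:00–16:00.
Dilnoza free within 07:00–16:00: 10:00–13:45, 14:00–16:00.
Chen ∩ Jun: 07:00–09:30, 13:00–13:45, 14:30–16:00.
Chen ∩ Jun ∩ Dilnoza: 13:00–13:45, 14:30–16:00.
Common window lengths: 45, 90 min; longest is 90.

90 minutes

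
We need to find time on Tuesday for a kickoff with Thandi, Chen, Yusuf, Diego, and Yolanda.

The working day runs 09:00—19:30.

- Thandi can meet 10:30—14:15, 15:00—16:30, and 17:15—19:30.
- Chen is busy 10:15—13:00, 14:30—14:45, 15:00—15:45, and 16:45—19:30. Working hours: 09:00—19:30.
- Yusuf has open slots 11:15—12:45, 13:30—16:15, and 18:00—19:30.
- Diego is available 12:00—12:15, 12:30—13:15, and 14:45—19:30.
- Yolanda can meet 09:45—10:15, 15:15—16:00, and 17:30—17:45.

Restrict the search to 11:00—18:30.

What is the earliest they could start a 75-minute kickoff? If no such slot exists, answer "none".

none

Chen free within 09:00–19:30: 09:00–10:15, 13:00–14:30, 14:45–15:00, 15:45–16:45.
Thandi ∩ Chen: 13:00–14:15, 15:45–16:30.
Thandi ∩ Chen ∩ Yusuf: 13:30–14:15, 15:45–16:15.
Thandi ∩ Chen ∩ Yusuf ∩ Diego: 15:45–16:15.
Thandi ∩ Chen ∩ Yusuf ∩ Diego ∩ Yolanda: 15:45–16:00.
Restricted to 11:00–18:30: 15:45–16:00.
Windows ≥ 75 min: (none).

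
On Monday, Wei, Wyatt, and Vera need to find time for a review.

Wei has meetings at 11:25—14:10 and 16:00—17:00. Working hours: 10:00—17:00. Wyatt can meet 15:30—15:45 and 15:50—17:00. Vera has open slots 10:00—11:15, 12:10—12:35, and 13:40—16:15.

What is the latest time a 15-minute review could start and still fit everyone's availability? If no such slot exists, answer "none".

Wei free within 10:00–17:00: 10:00–11:25, 14:10–16:00.
Wei ∩ Wyatt: 15:30–15:45, 15:50–16:00.
Wei ∩ Wyatt ∩ Vera: 15:30–15:45, 15:50–16:00.
Windows ≥ 15 min: 15:30–15:45.
Latest start in the last window 15:30–15:45 is 15:45 − 15 min = 15:30.

15:30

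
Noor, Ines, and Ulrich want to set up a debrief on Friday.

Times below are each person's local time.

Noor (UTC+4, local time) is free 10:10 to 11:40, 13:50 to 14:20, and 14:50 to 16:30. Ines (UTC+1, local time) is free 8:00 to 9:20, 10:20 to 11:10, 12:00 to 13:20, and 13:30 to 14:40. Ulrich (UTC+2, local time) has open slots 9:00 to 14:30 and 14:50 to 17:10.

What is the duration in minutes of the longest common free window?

80 minutes

Noor → UTC: 06:10–07:40, 09:50–10:20, 10:50–12:30.
Ines → UTC: 07:00–08:20, 09:20–10:10, 11:00–12:20, 12:30–13:40.
Ulrich → UTC: 07:00–12:30, 12:50–15:10.
Noor ∩ Ines: 07:00–07:40, 09:50–10:10, 11:00–12:20.
Noor ∩ Ines ∩ Ulrich: 07:00–07:40, 09:50–10:10, 11:00–12:20.
Common window lengths: 40, 20, 80 min; longest is 80.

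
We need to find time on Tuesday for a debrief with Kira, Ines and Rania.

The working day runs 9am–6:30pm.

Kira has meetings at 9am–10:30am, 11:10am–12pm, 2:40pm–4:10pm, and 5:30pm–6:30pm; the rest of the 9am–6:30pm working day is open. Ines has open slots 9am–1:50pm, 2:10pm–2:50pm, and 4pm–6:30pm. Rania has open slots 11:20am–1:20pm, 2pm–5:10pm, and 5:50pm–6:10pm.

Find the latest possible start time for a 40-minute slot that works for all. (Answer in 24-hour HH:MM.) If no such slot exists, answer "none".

16:30

Kira free within 09:00–18:30: 10:30–11:10, 12:00–14:40, 16:10–17:30.
Kira ∩ Ines: 10:30–11:10, 12:00–13:50, 14:10–14:40, 16:10–17:30.
Kira ∩ Ines ∩ Rania: 12:00–13:20, 14:10–14:40, 16:10–17:10.
Windows ≥ 40 min: 12:00–13:20, 16:10–17:10.
Latest start in the last window 16:10–17:10 is 17:10 − 40 min = 16:30.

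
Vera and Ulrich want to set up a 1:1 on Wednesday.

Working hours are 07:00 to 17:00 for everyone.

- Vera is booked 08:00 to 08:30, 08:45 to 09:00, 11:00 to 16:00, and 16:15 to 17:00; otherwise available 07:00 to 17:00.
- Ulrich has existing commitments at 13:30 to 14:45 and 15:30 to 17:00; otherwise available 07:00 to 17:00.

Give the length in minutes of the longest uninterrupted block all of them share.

120 minutes

Vera free within 07:00–17:00: 07:00–08:00, 08:30–08:45, 09:00–11:00, 16:00–16:15.
Ulrich free within 07:00–17:00: 07:00–13:30, 14:45–15:30.
Vera ∩ Ulrich: 07:00–08:00, 08:30–08:45, 09:00–11:00.
Common window lengths: 60, 15, 120 min; longest is 120.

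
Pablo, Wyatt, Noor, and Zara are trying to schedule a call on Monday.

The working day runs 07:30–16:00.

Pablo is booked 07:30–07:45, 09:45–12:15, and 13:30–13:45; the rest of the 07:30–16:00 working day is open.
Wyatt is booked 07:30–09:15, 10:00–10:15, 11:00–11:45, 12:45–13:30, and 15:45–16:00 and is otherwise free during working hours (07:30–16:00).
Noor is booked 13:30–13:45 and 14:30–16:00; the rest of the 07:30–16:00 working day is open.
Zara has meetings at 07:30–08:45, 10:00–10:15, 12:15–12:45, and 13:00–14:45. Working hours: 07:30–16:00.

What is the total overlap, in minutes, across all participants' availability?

30 minutes

Pablo free within 07:30–16:00: 07:45–09:45, 12:15–13:30, 13:45–16:00.
Wyatt free within 07:30–16:00: 09:15–10:00, 10:15–11:00, 11:45–12:45, 13:30–15:45.
Noor free within 07:30–16:00: 07:30–13:30, 13:45–14:30.
Zara free within 07:30–16:00: 08:45–10:00, 10:15–12:15, 12:45–13:00, 14:45–16:00.
Pablo ∩ Wyatt: 09:15–09:45, 12:15–12:45, 13:45–15:45.
Pablo ∩ Wyatt ∩ Noor: 09:15–09:45, 12:15–12:45, 13:45–14:30.
Pablo ∩ Wyatt ∩ Noor ∩ Zara: 09:15–09:45.
Total common minutes: 30.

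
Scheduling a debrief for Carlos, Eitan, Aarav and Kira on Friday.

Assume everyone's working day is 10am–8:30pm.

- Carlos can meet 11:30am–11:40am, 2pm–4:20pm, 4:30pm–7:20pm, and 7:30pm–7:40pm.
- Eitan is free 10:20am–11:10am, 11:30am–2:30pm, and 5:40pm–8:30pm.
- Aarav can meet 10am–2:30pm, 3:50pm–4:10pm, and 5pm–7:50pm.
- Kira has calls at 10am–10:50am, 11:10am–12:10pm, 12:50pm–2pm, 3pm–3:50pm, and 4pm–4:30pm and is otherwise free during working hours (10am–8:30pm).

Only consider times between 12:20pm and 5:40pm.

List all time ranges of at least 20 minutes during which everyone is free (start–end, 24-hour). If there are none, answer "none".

14:00–14:30

Kira free within 10:00–20:30: 10:50–11:10, 12:10–12:50, 14:00–15:00, 15:50–16:00, 16:30–20:30.
Carlos ∩ Eitan: 11:30–11:40, 14:00–14:30, 17:40–19:20, 19:30–19:40.
Carlos ∩ Eitan ∩ Aarav: 11:30–11:40, 14:00–14:30, 17:40–19:20, 19:30–19:40.
Carlos ∩ Eitan ∩ Aarav ∩ Kira: 14:00–14:30, 17:40–19:20, 19:30–19:40.
Restricted to 12:20–17:40: 14:00–14:30.
Windows ≥ 20 min: 14:00–14:30.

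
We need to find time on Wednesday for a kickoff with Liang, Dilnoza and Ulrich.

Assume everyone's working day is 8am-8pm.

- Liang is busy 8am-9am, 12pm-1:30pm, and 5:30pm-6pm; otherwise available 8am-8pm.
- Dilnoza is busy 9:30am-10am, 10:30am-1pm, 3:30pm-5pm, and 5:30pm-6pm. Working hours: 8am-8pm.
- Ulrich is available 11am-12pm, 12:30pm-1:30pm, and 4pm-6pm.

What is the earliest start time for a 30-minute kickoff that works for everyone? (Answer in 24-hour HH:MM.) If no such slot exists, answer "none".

Liang free within 08:00–20:00: 09:00–12:00, 13:30–17:30, 18:00–20:00.
Dilnoza free within 08:00–20:00: 08:00–09:30, 10:00–10:30, 13:00–15:30, 17:00–17:30, 18:00–20:00.
Liang ∩ Dilnoza: 09:00–09:30, 10:00–10:30, 13:30–15:30, 17:00–17:30, 18:00–20:00.
Liang ∩ Dilnoza ∩ Ulrich: 17:00–17:30.
Windows ≥ 30 min: 17:00–17:30.
Earliest such window starts at 17:00.

17:00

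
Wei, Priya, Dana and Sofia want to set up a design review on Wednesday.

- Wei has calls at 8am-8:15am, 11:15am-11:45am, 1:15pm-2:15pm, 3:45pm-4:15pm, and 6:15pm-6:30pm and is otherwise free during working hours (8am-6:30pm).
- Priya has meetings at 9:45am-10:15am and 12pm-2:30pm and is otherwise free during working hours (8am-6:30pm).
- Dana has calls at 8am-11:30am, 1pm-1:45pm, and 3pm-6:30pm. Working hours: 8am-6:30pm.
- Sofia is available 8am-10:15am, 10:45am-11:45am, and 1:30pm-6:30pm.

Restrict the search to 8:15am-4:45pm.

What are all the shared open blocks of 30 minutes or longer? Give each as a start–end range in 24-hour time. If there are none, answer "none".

Wei free within 08:00–18:30: 08:15–11:15, 11:45–13:15, 14:15–15:45, 16:15–18:15.
Priya free within 08:00–18:30: 08:00–09:45, 10:15–12:00, 14:30–18:30.
Dana free within 08:00–18:30: 11:30–13:00, 13:45–15:00.
Wei ∩ Priya: 08:15–09:45, 10:15–11:15, 11:45–12:00, 14:30–15:45, 16:15–18:15.
Wei ∩ Priya ∩ Dana: 11:45–12:00, 14:30–15:00.
Wei ∩ Priya ∩ Dana ∩ Sofia: 14:30–15:00.
Restricted to 08:15–16:45: 14:30–15:00.
Windows ≥ 30 min: 14:30–15:00.

14:30–15:00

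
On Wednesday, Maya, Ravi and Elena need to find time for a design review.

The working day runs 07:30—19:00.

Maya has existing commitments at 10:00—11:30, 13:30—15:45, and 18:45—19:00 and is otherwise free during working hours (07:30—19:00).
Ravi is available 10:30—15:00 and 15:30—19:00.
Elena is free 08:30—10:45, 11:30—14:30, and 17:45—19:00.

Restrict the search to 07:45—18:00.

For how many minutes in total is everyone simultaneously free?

135 minutes

Maya free within 07:30–19:00: 07:30–10:00, 11:30–13:30, 15:45–18:45.
Maya ∩ Ravi: 11:30–13:30, 15:45–18:45.
Maya ∩ Ravi ∩ Elena: 11:30–13:30, 17:45–18:45.
Restricted to 07:45–18:00: 11:30–13:30, 17:45–18:00.
Total common minutes: 120 + 15 = 135.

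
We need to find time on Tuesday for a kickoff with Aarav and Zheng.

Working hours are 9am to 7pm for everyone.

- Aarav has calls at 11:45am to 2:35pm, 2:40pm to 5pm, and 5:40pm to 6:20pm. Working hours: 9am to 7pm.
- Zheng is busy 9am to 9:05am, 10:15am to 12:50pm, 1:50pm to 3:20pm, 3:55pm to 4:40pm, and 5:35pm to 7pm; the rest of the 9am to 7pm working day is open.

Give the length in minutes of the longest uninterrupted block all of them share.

Aarav free within 09:00–19:00: 09:00–11:45, 14:35–14:40, 17:00–17:40, 18:20–19:00.
Zheng free within 09:00–19:00: 09:05–10:15, 12:50–13:50, 15:20–15:55, 16:40–17:35.
Aarav ∩ Zheng: 09:05–10:15, 17:00–17:35.
Common window lengths: 70, 35 min; longest is 70.

70 minutes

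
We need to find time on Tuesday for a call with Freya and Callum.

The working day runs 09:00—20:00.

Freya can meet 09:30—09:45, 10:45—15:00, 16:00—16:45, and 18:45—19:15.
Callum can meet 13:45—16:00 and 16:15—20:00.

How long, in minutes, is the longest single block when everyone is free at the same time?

75 minutes

Freya ∩ Callum: 13:45–15:00, 16:15–16:45, 18:45–19:15.
Common window lengths: 75, 30, 30 min; longest is 75.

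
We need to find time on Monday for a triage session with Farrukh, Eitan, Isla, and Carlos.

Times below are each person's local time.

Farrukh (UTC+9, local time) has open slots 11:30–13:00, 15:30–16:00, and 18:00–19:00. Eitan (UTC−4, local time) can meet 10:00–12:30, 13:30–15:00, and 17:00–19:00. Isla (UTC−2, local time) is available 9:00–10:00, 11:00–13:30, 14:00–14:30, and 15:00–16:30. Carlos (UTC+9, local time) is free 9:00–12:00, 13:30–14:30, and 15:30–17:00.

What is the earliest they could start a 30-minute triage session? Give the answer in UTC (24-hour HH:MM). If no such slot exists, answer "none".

Farrukh → UTC: 02:30–04:00, 06:30–07:00, 09:00–10:00.
Eitan → UTC: 14:00–16:30, 17:30–19:00, 21:00–23:00.
Isla → UTC: 11:00–12:00, 13:00–15:30, 16:00–16:30, 17:00–18:30.
Carlos → UTC: 00:00–03:00, 04:30–05:30, 06:30–08:00.
Farrukh ∩ Eitan: (none).
Farrukh ∩ Eitan ∩ Isla: (none).
Farrukh ∩ Eitan ∩ Isla ∩ Carlos: (none).
Windows ≥ 30 min: (none).

none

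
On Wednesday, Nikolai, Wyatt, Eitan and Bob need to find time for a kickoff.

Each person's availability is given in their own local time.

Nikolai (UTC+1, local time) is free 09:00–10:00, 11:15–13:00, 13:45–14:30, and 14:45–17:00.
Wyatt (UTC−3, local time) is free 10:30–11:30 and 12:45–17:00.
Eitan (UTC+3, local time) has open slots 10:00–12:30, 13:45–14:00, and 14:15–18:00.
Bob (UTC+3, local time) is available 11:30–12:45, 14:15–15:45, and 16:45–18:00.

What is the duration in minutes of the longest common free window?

45 minutes

Nikolai → UTC: 08:00–09:00, 10:15–12:00, 12:45–13:30, 13:45–16:00.
Wyatt → UTC: 13:30–14:30, 15:45–20:00.
Eitan → UTC: 07:00–09:30, 10:45–11:00, 11:15–15:00.
Bob → UTC: 08:30–09:45, 11:15–12:45, 13:45–15:00.
Nikolai ∩ Wyatt: 13:45–14:30, 15:45–16:00.
Nikolai ∩ Wyatt ∩ Eitan: 13:45–14:30.
Nikolai ∩ Wyatt ∩ Eitan ∩ Bob: 13:45–14:30.
Single common window of 45 minutes.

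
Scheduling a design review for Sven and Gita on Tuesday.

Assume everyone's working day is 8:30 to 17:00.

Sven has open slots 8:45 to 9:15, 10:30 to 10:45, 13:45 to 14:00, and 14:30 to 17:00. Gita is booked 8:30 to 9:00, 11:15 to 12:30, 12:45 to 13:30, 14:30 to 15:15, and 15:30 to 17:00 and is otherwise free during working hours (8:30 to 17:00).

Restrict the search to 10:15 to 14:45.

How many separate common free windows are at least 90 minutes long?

0

Gita free within 08:30–17:00: 09:00–11:15, 12:30–12:45, 13:30–14:30, 15:15–15:30.
Sven ∩ Gita: 09:00–09:15, 10:30–10:45, 13:45–14:00, 15:15–15:30.
Restricted to 10:15–14:45: 10:30–10:45, 13:45–14:00.
Windows ≥ 90 min: (none).
That's 0 windows.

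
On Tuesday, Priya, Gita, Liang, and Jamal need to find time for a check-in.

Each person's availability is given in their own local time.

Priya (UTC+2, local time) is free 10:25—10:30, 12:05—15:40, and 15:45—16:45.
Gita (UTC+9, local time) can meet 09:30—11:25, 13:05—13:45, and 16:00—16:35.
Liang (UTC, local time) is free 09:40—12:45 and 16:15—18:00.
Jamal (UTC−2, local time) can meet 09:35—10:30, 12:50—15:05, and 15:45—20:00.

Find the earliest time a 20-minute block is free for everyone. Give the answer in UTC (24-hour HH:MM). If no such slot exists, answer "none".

Priya → UTC: 08:25–08:30, 10:05–13:40, 13:45–14:45.
Gita → UTC: 00:30–02:25, 04:05–04:45, 07:00–07:35.
Liang → UTC: 09:40–12:45, 16:15–18:00.
Jamal → UTC: 11:35–12:30, 14:50–17:05, 17:45–22:00.
Priya ∩ Gita: (none).
Priya ∩ Gita ∩ Liang: (none).
Priya ∩ Gita ∩ Liang ∩ Jamal: (none).
Windows ≥ 20 min: (none).

none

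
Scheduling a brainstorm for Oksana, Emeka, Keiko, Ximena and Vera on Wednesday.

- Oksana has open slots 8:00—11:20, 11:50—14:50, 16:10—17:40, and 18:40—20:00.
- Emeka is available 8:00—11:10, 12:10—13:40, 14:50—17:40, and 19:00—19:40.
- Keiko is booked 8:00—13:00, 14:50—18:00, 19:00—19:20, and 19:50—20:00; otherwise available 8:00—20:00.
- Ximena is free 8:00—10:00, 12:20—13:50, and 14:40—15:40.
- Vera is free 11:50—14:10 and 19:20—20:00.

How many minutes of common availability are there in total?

40 minutes

Keiko free within 08:00–20:00: 13:00–14:50, 18:00–19:00, 19:20–19:50.
Oksana ∩ Emeka: 08:00–11:10, 12:10–13:40, 16:10–17:40, 19:00–19:40.
Oksana ∩ Emeka ∩ Keiko: 13:00–13:40, 19:20–19:40.
Oksana ∩ Emeka ∩ Keiko ∩ Ximena: 13:00–13:40.
Oksana ∩ Emeka ∩ Keiko ∩ Ximena ∩ Vera: 13:00–13:40.
Total common minutes: 40.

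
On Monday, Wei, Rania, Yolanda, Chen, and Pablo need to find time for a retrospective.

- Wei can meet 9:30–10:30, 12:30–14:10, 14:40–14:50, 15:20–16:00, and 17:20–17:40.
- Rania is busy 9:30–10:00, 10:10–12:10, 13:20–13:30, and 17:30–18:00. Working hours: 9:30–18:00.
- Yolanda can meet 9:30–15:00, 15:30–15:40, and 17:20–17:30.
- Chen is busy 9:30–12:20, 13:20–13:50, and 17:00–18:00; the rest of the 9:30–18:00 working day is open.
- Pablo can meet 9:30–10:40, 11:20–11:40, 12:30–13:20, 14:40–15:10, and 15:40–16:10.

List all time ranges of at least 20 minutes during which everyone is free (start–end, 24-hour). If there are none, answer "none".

Rania free within 09:30–18:00: 10:00–10:10, 12:10–13:20, 13:30–17:30.
Chen free within 09:30–18:00: 12:20–13:20, 13:50–17:00.
Wei ∩ Rania: 10:00–10:10, 12:30–13:20, 13:30–14:10, 14:40–14:50, 15:20–16:00, 17:20–17:30.
Wei ∩ Rania ∩ Yolanda: 10:00–10:10, 12:30–13:20, 13:30–14:10, 14:40–14:50, 15:30–15:40, 17:20–17:30.
Wei ∩ Rania ∩ Yolanda ∩ Chen: 12:30–13:20, 13:50–14:10, 14:40–14:50, 15:30–15:40.
Wei ∩ Rania ∩ Yolanda ∩ Chen ∩ Pablo: 12:30–13:20, 14:40–14:50.
Windows ≥ 20 min: 12:30–13:20.

12:30–13:20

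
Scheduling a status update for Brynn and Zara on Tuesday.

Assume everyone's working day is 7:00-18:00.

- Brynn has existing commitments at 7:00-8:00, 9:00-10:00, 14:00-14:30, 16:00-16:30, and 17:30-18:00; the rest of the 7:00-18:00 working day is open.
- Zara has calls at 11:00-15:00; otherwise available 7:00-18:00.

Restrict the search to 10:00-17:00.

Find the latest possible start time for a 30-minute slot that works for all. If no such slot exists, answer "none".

Brynn free within 07:00–18:00: 08:00–09:00, 10:00–14:00, 14:30–16:00, 16:30–17:30.
Zara free within 07:00–18:00: 07:00–11:00, 15:00–18:00.
Brynn ∩ Zara: 08:00–09:00, 10:00–11:00, 15:00–16:00, 16:30–17:30.
Restricted to 10:00–17:00: 10:00–11:00, 15:00–16:00, 16:30–17:00.
Windows ≥ 30 min: 10:00–11:00, 15:00–16:00, 16:30–17:00.
Latest start in the last window 16:30–17:00 is 17:00 − 30 min = 16:30.

16:30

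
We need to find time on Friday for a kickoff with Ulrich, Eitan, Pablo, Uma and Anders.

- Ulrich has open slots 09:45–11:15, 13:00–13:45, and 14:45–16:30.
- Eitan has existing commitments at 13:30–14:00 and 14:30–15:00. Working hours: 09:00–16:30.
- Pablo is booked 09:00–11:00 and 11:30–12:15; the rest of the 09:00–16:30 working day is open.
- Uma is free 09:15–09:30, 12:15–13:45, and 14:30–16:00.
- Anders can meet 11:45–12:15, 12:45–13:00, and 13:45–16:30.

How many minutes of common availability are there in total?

60 minutes

Eitan free within 09:00–16:30: 09:00–13:30, 14:00–14:30, 15:00–16:30.
Pablo free within 09:00–16:30: 11:00–11:30, 12:15–16:30.
Ulrich ∩ Eitan: 09:45–11:15, 13:00–13:30, 15:00–16:30.
Ulrich ∩ Eitan ∩ Pablo: 11:00–11:15, 13:00–13:30, 15:00–16:30.
Ulrich ∩ Eitan ∩ Pablo ∩ Uma: 13:00–13:30, 15:00–16:00.
Ulrich ∩ Eitan ∩ Pablo ∩ Uma ∩ Anders: 15:00–16:00.
Total common minutes: 60.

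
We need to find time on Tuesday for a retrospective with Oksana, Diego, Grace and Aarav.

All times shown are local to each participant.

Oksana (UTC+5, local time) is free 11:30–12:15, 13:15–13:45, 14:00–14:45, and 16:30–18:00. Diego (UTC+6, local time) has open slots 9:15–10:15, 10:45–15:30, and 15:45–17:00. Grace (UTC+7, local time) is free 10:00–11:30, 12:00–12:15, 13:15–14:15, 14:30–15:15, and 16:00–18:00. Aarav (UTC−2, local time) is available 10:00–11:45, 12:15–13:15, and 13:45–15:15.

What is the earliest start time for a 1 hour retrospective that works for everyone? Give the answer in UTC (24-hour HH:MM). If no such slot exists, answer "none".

Oksana → UTC: 06:30–07:15, 08:15–08:45, 09:00–09:45, 11:30–13:00.
Diego → UTC: 03:15–04:15, 04:45–09:30, 09:45–11:00.
Grace → UTC: 03:00–04:30, 05:00–05:15, 06:15–07:15, 07:30–08:15, 09:00–11:00.
Aarav → UTC: 12:00–13:45, 14:15–15:15, 15:45–17:15.
Oksana ∩ Diego: 06:30–07:15, 08:15–08:45, 09:00–09:30.
Oksana ∩ Diego ∩ Grace: 06:30–07:15, 09:00–09:30.
Oksana ∩ Diego ∩ Grace ∩ Aarav: (none).
Windows ≥ 60 min: (none).

none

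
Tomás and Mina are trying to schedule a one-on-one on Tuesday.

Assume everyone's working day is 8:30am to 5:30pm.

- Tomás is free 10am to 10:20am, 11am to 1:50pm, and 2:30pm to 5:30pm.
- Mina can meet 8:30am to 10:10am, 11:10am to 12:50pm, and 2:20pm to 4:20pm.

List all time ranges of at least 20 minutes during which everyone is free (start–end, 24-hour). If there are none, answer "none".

11:10–12:50, 14:30–16:20

Tomás ∩ Mina: 10:00–10:10, 11:10–12:50, 14:30–16:20.
Windows ≥ 20 min: 11:10–12:50, 14:30–16:20.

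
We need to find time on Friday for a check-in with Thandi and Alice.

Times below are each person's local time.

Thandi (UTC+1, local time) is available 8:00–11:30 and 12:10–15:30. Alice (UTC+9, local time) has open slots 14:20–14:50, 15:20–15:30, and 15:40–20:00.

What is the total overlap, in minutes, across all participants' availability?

210 minutes

Thandi → UTC: 07:00–10:30, 11:10–14:30.
Alice → UTC: 05:20–05:50, 06:20–06:30, 06:40–11:00.
Thandi ∩ Alice: 07:00–10:30.
Total common minutes: 210.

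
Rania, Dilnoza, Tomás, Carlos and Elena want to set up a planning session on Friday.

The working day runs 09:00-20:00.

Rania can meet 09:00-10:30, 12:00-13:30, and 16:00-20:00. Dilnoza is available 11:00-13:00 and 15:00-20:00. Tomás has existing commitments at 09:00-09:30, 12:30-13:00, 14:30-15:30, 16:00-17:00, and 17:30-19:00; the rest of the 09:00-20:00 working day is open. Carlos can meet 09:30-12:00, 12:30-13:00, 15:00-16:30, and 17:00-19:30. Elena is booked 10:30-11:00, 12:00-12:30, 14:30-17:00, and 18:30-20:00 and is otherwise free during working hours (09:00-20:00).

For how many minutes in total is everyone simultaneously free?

Tomás free within 09:00–20:00: 09:30–12:30, 13:00–14:30, 15:30–16:00, 17:00–17:30, 19:00–20:00.
Elena free within 09:00–20:00: 09:00–10:30, 11:00–12:00, 12:30–14:30, 17:00–18:30.
Rania ∩ Dilnoza: 12:00–13:00, 16:00–20:00.
Rania ∩ Dilnoza ∩ Tomás: 12:00–12:30, 17:00–17:30, 19:00–20:00.
Rania ∩ Dilnoza ∩ Tomás ∩ Carlos: 17:00–17:30, 19:00–19:30.
Rania ∩ Dilnoza ∩ Tomás ∩ Carlos ∩ Elena: 17:00–17:30.
Total common minutes: 30.

30 minutes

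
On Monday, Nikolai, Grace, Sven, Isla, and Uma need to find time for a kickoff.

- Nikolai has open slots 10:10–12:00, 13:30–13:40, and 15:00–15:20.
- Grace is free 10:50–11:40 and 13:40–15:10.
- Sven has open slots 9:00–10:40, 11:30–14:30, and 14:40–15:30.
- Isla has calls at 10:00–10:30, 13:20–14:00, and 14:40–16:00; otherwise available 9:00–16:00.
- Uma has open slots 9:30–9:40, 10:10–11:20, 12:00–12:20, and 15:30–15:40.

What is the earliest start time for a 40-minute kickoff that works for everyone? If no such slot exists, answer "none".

none

Isla free within 09:00–16:00: 09:00–10:00, 10:30–13:20, 14:00–14:40.
Nikolai ∩ Grace: 10:50–11:40, 15:00–15:10.
Nikolai ∩ Grace ∩ Sven: 11:30–11:40, 15:00–15:10.
Nikolai ∩ Grace ∩ Sven ∩ Isla: 11:30–11:40.
Nikolai ∩ Grace ∩ Sven ∩ Isla ∩ Uma: (none).
Windows ≥ 40 min: (none).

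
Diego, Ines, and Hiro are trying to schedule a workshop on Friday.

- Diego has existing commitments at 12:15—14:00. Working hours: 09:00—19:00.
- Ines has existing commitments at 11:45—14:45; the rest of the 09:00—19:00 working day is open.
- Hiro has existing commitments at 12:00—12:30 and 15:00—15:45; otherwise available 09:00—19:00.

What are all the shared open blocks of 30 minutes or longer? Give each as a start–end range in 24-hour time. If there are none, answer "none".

09:00–11:45, 15:45–19:00

Diego free within 09:00–19:00: 09:00–12:15, 14:00–19:00.
Ines free within 09:00–19:00: 09:00–11:45, 14:45–19:00.
Hiro free within 09:00–19:00: 09:00–12:00, 12:30–15:00, 15:45–19:00.
Diego ∩ Ines: 09:00–11:45, 14:45–19:00.
Diego ∩ Ines ∩ Hiro: 09:00–11:45, 14:45–15:00, 15:45–19:00.
Windows ≥ 30 min: 09:00–11:45, 15:45–19:00.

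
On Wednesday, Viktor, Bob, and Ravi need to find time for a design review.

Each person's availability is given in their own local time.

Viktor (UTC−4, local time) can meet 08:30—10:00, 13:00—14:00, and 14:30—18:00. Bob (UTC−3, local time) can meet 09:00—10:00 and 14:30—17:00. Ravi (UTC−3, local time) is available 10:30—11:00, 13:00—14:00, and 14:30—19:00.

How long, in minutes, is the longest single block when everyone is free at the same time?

90 minutes

Viktor → UTC: 12:30–14:00, 17:00–18:00, 18:30–22:00.
Bob → UTC: 12:00–13:00, 17:30–20:00.
Ravi → UTC: 13:30–14:00, 16:00–17:00, 17:30–22:00.
Viktor ∩ Bob: 12:30–13:00, 17:30–18:00, 18:30–20:00.
Viktor ∩ Bob ∩ Ravi: 17:30–18:00, 18:30–20:00.
Common window lengths: 30, 90 min; longest is 90.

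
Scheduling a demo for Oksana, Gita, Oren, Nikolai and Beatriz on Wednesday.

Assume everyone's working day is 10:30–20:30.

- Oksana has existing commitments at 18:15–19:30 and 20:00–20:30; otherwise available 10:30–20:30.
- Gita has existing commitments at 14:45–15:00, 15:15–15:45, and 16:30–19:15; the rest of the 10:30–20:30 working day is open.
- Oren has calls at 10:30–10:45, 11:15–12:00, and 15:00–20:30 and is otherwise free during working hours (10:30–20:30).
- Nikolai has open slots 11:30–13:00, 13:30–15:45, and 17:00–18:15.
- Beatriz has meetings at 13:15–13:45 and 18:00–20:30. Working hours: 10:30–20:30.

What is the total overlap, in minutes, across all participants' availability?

Oksana free within 10:30–20:30: 10:30–18:15, 19:30–20:00.
Gita free within 10:30–20:30: 10:30–14:45, 15:00–15:15, 15:45–16:30, 19:15–20:30.
Oren free within 10:30–20:30: 10:45–11:15, 12:00–15:00.
Beatriz free within 10:30–20:30: 10:30–13:15, 13:45–18:00.
Oksana ∩ Gita: 10:30–14:45, 15:00–15:15, 15:45–16:30, 19:30–20:00.
Oksana ∩ Gita ∩ Oren: 10:45–11:15, 12:00–14:45.
Oksana ∩ Gita ∩ Oren ∩ Nikolai: 12:00–13:00, 13:30–14:45.
Oksana ∩ Gita ∩ Oren ∩ Nikolai ∩ Beatriz: 12:00–13:00, 13:45–14:45.
Total common minutes: 60 + 60 = 120.

120 minutes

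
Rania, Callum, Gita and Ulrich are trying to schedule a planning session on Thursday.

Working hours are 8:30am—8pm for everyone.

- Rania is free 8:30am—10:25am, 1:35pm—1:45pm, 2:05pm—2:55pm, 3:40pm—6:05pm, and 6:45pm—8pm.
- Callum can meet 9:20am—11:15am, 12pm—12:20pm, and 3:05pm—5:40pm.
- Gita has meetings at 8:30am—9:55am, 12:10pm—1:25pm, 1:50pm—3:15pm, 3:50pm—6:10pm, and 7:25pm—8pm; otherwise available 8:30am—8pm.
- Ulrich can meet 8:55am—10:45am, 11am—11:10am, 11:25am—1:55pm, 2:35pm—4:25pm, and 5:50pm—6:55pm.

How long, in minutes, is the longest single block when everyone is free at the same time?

Gita free within 08:30–20:00: 09:55–12:10, 13:25–13:50, 15:15–15:50, 18:10–19:25.
Rania ∩ Callum: 09:20–10:25, 15:40–17:40.
Rania ∩ Callum ∩ Gita: 09:55–10:25, 15:40–15:50.
Rania ∩ Callum ∩ Gita ∩ Ulrich: 09:55–10:25, 15:40–15:50.
Common window lengths: 30, 10 min; longest is 30.

30 minutes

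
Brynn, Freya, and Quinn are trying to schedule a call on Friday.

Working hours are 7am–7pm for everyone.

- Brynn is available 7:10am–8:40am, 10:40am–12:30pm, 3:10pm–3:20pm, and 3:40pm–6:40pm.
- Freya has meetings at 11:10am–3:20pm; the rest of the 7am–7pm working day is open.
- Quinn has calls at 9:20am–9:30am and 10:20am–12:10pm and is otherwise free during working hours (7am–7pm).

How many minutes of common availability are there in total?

270 minutes

Freya free within 07:00–19:00: 07:00–11:10, 15:20–19:00.
Quinn free within 07:00–19:00: 07:00–09:20, 09:30–10:20, 12:10–19:00.
Brynn ∩ Freya: 07:10–08:40, 10:40–11:10, 15:40–18:40.
Brynn ∩ Freya ∩ Quinn: 07:10–08:40, 15:40–18:40.
Total common minutes: 90 + 180 = 270.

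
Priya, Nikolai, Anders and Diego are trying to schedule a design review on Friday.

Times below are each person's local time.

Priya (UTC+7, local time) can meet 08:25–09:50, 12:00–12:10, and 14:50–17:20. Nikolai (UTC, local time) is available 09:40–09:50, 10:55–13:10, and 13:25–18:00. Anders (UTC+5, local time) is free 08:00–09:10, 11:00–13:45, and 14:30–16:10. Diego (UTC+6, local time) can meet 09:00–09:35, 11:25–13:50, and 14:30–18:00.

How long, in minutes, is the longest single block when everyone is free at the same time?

Priya → UTC: 01:25–02:50, 05:00–05:10, 07:50–10:20.
Nikolai → UTC: 09:40–09:50, 10:55–13:10, 13:25–18:00.
Anders → UTC: 03:00–04:10, 06:00–08:45, 09:30–11:10.
Diego → UTC: 03:00–03:35, 05:25–07:50, 08:30–12:00.
Priya ∩ Nikolai: 09:40–09:50.
Priya ∩ Nikolai ∩ Anders: 09:40–09:50.
Priya ∩ Nikolai ∩ Anders ∩ Diego: 09:40–09:50.
Single common window of 10 minutes.

10 minutes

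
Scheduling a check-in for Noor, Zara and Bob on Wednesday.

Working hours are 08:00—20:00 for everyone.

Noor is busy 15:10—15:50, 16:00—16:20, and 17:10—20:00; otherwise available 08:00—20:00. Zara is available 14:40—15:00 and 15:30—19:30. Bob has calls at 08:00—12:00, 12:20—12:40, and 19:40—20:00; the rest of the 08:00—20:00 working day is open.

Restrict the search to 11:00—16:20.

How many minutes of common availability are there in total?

30 minutes

Noor free within 08:00–20:00: 08:00–15:10, 15:50–16:00, 16:20–17:10.
Bob free within 08:00–20:00: 12:00–12:20, 12:40–19:40.
Noor ∩ Zara: 14:40–15:00, 15:50–16:00, 16:20–17:10.
Noor ∩ Zara ∩ Bob: 14:40–15:00, 15:50–16:00, 16:20–17:10.
Restricted to 11:00–16:20: 14:40–15:00, 15:50–16:00.
Total common minutes: 20 + 10 = 30.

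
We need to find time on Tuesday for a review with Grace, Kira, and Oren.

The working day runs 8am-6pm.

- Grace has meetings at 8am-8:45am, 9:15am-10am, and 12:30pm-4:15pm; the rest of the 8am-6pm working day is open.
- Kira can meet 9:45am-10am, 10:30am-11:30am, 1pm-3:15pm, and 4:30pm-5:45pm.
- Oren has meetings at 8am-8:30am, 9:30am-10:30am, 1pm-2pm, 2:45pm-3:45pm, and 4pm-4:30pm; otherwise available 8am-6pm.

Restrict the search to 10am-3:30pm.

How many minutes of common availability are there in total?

Grace free within 08:00–18:00: 08:45–09:15, 10:00–12:30, 16:15–18:00.
Oren free within 08:00–18:00: 08:30–09:30, 10:30–13:00, 14:00–14:45, 15:45–16:00, 16:30–18:00.
Grace ∩ Kira: 10:30–11:30, 16:30–17:45.
Grace ∩ Kira ∩ Oren: 10:30–11:30, 16:30–17:45.
Restricted to 10:00–15:30: 10:30–11:30.
Total common minutes: 60.

60 minutes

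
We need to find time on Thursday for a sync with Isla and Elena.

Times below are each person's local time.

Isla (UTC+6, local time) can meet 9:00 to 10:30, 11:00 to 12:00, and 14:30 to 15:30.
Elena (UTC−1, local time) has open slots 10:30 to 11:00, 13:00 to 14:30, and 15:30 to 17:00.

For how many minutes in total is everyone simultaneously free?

0 minutes

Isla → UTC: 03:00–04:30, 05:00–06:00, 08:30–09:30.
Elena → UTC: 11:30–12:00, 14:00–15:30, 16:30–18:00.
Isla ∩ Elena: (none).
Total common minutes: 0.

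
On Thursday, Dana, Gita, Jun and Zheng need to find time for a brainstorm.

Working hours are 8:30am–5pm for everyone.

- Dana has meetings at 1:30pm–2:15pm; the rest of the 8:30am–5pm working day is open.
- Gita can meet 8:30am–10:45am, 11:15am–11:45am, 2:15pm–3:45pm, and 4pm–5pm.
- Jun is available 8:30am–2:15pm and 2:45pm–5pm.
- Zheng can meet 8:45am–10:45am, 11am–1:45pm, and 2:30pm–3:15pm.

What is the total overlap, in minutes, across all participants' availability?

Dana free within 08:30–17:00: 08:30–13:30, 14:15–17:00.
Dana ∩ Gita: 08:30–10:45, 11:15–11:45, 14:15–15:45, 16:00–17:00.
Dana ∩ Gita ∩ Jun: 08:30–10:45, 11:15–11:45, 14:45–15:45, 16:00–17:00.
Dana ∩ Gita ∩ Jun ∩ Zheng: 08:45–10:45, 11:15–11:45, 14:45–15:15.
Total common minutes: 120 + 30 + 30 = 180.

180 minutes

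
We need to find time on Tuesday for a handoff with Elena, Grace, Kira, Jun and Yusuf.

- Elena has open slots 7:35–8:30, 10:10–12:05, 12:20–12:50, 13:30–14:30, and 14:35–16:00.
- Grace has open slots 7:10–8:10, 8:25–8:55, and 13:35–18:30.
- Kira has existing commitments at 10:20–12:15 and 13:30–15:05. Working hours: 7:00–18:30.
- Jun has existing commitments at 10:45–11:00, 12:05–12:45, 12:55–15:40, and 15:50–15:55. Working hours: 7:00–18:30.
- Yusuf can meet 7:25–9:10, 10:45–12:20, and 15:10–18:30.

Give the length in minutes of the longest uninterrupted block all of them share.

35 minutes

Kira free within 07:00–18:30: 07:00–10:20, 12:15–13:30, 15:05–18:30.
Jun free within 07:00–18:30: 07:00–10:45, 11:00–12:05, 12:45–12:55, 15:40–15:50, 15:55–18:30.
Elena ∩ Grace: 07:35–08:10, 08:25–08:30, 13:35–14:30, 14:35–16:00.
Elena ∩ Grace ∩ Kira: 07:35–08:10, 08:25–08:30, 15:05–16:00.
Elena ∩ Grace ∩ Kira ∩ Jun: 07:35–08:10, 08:25–08:30, 15:40–15:50, 15:55–16:00.
Elena ∩ Grace ∩ Kira ∩ Jun ∩ Yusuf: 07:35–08:10, 08:25–08:30, 15:40–15:50, 15:55–16:00.
Common window lengths: 35, 5, 10, 5 min; longest is 35.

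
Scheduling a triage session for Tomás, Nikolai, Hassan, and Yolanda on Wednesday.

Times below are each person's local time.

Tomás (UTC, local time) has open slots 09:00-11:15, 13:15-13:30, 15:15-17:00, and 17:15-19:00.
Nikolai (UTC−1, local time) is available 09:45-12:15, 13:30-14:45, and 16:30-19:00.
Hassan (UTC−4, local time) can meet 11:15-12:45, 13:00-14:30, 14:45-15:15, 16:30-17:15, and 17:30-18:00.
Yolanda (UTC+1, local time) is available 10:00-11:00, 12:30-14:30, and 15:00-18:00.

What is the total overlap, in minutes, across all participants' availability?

Tomás → UTC: 09:00–11:15, 13:15–13:30, 15:15–17:00, 17:15–19:00.
Nikolai → UTC: 10:45–13:15, 14:30–15:45, 17:30–20:00.
Hassan → UTC: 15:15–16:45, 17:00–18:30, 18:45–19:15, 20:30–21:15, 21:30–22:00.
Yolanda → UTC: 09:00–10:00, 11:30–13:30, 14:00–17:00.
Tomás ∩ Nikolai: 10:45–11:15, 15:15–15:45, 17:30–19:00.
Tomás ∩ Nikolai ∩ Hassan: 15:15–15:45, 17:30–18:30, 18:45–19:00.
Tomás ∩ Nikolai ∩ Hassan ∩ Yolanda: 15:15–15:45.
Total common minutes: 30.

30 minutes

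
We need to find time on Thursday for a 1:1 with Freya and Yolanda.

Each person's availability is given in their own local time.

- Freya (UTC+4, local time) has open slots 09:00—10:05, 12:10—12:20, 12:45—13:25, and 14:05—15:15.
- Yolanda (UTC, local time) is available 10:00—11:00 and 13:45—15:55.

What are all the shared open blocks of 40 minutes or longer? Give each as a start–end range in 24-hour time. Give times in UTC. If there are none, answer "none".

10:05–11:00

Freya → UTC: 05:00–06:05, 08:10–08:20, 08:45–09:25, 10:05–11:15.
Yolanda → UTC: 10:00–11:00, 13:45–15:55.
Freya ∩ Yolanda: 10:05–11:00.
Windows ≥ 40 min: 10:05–11:00.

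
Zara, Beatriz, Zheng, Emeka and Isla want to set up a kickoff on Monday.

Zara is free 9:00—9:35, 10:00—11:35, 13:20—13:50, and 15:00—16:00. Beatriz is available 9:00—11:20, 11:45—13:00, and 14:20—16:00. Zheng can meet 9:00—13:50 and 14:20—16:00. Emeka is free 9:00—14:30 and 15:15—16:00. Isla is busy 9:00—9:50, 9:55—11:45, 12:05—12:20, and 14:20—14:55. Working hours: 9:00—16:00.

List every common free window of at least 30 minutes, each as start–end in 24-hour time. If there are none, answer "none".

15:15–16:00

Isla free within 09:00–16:00: 09:50–09:55, 11:45–12:05, 12:20–14:20, 14:55–16:00.
Zara ∩ Beatriz: 09:00–09:35, 10:00–11:20, 15:00–16:00.
Zara ∩ Beatriz ∩ Zheng: 09:00–09:35, 10:00–11:20, 15:00–16:00.
Zara ∩ Beatriz ∩ Zheng ∩ Emeka: 09:00–09:35, 10:00–11:20, 15:15–16:00.
Zara ∩ Beatriz ∩ Zheng ∩ Emeka ∩ Isla: 15:15–16:00.
Windows ≥ 30 min: 15:15–16:00.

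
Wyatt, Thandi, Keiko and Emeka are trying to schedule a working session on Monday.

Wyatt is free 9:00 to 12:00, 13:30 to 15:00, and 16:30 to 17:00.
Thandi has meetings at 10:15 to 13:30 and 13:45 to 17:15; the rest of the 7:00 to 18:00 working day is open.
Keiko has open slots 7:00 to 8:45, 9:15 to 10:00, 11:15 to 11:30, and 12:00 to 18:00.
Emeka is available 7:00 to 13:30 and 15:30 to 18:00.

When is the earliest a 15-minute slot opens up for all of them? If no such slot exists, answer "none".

09:15

Thandi free within 07:00–18:00: 07:00–10:15, 13:30–13:45, 17:15–18:00.
Wyatt ∩ Thandi: 09:00–10:15, 13:30–13:45.
Wyatt ∩ Thandi ∩ Keiko: 09:15–10:00, 13:30–13:45.
Wyatt ∩ Thandi ∩ Keiko ∩ Emeka: 09:15–10:00.
Windows ≥ 15 min: 09:15–10:00.
Earliest such window starts at 09:15.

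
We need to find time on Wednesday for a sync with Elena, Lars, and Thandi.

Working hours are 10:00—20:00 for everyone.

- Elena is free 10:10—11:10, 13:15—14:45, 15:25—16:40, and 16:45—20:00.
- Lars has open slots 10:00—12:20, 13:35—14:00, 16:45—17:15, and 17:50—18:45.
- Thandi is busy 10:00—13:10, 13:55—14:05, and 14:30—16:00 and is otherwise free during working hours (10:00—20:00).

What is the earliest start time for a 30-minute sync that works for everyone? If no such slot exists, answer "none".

Thandi free within 10:00–20:00: 13:10–13:55, 14:05–14:30, 16:00–20:00.
Elena ∩ Lars: 10:10–11:10, 13:35–14:00, 16:45–17:15, 17:50–18:45.
Elena ∩ Lars ∩ Thandi: 13:35–13:55, 16:45–17:15, 17:50–18:45.
Windows ≥ 30 min: 16:45–17:15, 17:50–18:45.
Earliest such window starts at 16:45.

16:45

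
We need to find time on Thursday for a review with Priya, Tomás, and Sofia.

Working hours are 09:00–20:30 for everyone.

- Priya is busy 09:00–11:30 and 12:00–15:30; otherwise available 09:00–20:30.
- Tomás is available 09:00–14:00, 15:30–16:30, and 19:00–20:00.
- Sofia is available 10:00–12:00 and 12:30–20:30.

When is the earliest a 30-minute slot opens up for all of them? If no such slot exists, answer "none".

Priya free within 09:00–20:30: 11:30–12:00, 15:30–20:30.
Priya ∩ Tomás: 11:30–12:00, 15:30–16:30, 19:00–20:00.
Priya ∩ Tomás ∩ Sofia: 11:30–12:00, 15:30–16:30, 19:00–20:00.
Windows ≥ 30 min: 11:30–12:00, 15:30–16:30, 19:00–20:00.
Earliest such window starts at 11:30.

11:30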